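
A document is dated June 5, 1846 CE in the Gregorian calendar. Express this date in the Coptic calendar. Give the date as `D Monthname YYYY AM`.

Julian Day Number of the source date = 2395453.
Converting JDN 2395453 to the Coptic calendar gives 29 Pashons 1562 AM.

29 Pashons 1562 AM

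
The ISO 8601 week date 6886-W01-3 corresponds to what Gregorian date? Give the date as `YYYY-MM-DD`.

6886-01-02

ISO week 1 of 6886 is the week containing the first Thursday of 6886.
Week 1, day 3 (Wednesday) lands on 6886-01-02.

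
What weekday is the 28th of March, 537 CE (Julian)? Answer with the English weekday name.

Equivalently 30 March 537 Gregorian, JDN 1917284.
Since JDN mod 7 = 5 (0 = Monday), the day is Saturday.

Saturday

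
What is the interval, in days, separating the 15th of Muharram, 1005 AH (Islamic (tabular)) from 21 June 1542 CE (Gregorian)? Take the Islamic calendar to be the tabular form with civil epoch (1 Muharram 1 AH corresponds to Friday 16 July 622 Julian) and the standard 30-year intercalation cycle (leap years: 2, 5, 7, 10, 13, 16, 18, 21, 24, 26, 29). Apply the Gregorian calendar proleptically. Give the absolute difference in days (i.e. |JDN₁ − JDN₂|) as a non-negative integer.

JDN of the first date = 2304238.
JDN of the second date = 2284435.
|2284435 − 2304238| = 19803.

19803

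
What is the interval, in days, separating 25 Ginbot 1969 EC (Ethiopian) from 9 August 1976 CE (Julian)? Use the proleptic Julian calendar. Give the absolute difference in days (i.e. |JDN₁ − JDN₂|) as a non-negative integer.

First date → JDN 2443297; second date → JDN 2443013.
The interval is |2443297 − 2443013| = 284 days.

284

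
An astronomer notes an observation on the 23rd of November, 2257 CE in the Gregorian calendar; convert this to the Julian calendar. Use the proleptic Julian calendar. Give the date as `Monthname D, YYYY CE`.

November 8, 2257 CE

At this point the Julian calendar is 15 days behind the Gregorian.
23 November 2257 Gregorian − 15 days → 8 November 2257 Julian.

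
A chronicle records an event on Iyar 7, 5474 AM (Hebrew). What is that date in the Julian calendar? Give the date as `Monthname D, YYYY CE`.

Both dates share Julian Day Number 2347197; in the Julian calendar that is 11 April 1714 CE.

April 11, 1714 CE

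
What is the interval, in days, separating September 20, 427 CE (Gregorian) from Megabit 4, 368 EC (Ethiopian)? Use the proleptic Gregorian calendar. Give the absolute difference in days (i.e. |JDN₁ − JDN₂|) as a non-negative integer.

First date → JDN 1877281; second date → JDN 1858451.
The interval is |1877281 − 1858451| = 18830 days.

18830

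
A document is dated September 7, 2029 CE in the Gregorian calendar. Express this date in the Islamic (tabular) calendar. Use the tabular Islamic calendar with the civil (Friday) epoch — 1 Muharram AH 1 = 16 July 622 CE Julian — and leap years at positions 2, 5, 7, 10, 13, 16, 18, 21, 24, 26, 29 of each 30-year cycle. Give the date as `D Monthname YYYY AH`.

Both dates share Julian Day Number 2462387; in the tabular Islamic calendar that is 27 Rabi' al-Thani 1451 AH.

27 Rabi' al-Thani 1451 AH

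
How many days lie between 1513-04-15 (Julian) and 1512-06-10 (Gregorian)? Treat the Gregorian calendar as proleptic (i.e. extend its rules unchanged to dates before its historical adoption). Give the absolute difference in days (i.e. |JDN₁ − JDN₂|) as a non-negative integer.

319

JDN of the first date = 2273786.
JDN of the second date = 2273467.
|2273467 − 2273786| = 319.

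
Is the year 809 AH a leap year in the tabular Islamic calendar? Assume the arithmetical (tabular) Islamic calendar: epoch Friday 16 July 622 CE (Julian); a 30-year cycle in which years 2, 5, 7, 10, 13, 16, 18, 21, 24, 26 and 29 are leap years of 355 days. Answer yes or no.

Year 809 AH is year 29 of its 30-year cycle; leap positions are 2, 5, 7, 10, 13, 16, 18, 21, 24, 26, 29, so it is a leap year (355 days).

yes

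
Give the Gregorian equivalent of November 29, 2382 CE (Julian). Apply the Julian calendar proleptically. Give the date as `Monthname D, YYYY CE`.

For dates in this range the Gregorian date is 16 days ahead of the Julian.
29 November 2382 Julian + 16 days → 15 December 2382 Gregorian.

December 15, 2382 CE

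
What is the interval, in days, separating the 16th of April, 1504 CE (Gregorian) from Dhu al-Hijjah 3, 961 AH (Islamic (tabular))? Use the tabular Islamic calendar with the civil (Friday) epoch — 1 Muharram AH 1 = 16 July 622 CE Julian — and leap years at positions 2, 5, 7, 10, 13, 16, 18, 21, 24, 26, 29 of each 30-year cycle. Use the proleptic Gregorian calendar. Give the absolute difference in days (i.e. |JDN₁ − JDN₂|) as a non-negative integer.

18469

JDN of the first date = 2270490.
JDN of the second date = 2288959.
|2288959 − 2270490| = 18469.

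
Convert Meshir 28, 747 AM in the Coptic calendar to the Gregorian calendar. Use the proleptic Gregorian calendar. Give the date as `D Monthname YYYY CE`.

Both dates share Julian Day Number 2097683; in the Gregorian calendar that is 28 February 1031 CE.

28 February 1031 CE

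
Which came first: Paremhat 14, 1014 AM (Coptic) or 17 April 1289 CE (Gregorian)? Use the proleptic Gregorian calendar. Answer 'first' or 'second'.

second

The two dates have Julian Day Numbers 2195221 and 2191965 respectively.
Since 2191965 < 2195221, the second date comes first.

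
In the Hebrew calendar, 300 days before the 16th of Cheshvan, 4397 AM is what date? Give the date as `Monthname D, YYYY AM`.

The starting date is JDN 1953652; 1953652 − 300 = 1953352.
JDN 1953352 corresponds to Tevet 11, 4396 AM.

Tevet 11, 4396 AM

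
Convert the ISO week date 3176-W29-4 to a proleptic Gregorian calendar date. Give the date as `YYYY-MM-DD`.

ISO week 1 of 3176 is the week containing the first Thursday of 3176.
Week 29, day 4 (Thursday) lands on 3176-07-15.

3176-07-15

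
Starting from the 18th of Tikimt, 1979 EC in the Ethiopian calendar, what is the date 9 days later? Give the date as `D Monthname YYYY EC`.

Counting 9 days forward from JDN 2446732 reaches JDN 2446741, which is 27 Tikimt 1979 EC.

27 Tikimt 1979 EC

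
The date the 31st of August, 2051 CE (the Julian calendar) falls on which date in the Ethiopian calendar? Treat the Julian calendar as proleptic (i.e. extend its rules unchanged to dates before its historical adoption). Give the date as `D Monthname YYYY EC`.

The source date corresponds to 13 September 2051 in the Gregorian calendar (JDN 2470428).
That day falls on 2 Meskerem 2044 EC in the Ethiopian calendar.

2 Meskerem 2044 EC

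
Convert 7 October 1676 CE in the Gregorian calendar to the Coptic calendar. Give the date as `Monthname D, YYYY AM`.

Julian Day Number of the source date = 2333487.
Converting JDN 2333487 to the Coptic calendar gives 30 Thout 1393 AM.

Thout 30, 1393 AM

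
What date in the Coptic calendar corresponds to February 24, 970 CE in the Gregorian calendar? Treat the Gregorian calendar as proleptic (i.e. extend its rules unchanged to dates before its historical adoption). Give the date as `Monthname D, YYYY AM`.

Both dates share Julian Day Number 2075400; in the Coptic calendar that is 25 Meshir 686 AM.

Meshir 25, 686 AM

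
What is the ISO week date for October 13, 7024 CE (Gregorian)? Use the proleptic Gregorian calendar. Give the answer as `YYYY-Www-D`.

7024-W42-3

The weekday is Wednesday (ISO weekday 3).
That Wednesday belongs to ISO week 42 of ISO year 7024.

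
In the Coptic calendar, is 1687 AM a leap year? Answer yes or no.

yes

1687 mod 4 = 3; in the Coptic calendar a year is leap when year mod 4 = 3, so it is a leap year.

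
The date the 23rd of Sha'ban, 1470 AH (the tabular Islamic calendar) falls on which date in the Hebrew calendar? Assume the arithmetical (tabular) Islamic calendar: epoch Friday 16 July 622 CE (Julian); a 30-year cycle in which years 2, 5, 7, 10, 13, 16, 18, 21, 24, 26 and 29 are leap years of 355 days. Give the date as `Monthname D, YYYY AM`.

Sivan 25, 5808 AM

Both dates share Julian Day Number 2469234; in the Hebrew calendar that is 25 Sivan 5808 AM.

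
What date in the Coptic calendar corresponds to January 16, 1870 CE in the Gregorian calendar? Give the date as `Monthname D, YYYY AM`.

Tobi 9, 1586 AM

Both dates share Julian Day Number 2404079; in the Coptic calendar that is 9 Tobi 1586 AM.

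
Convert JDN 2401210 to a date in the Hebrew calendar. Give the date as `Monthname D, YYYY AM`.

JDN 2401210 is 10 March 1862 in the Gregorian calendar.
In the Hebrew calendar that day is Adar II 8, 5622 AM.

Adar II 8, 5622 AM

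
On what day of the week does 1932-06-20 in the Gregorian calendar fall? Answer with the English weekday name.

Monday

Since JDN mod 7 = 0 (0 = Monday), the day is Monday.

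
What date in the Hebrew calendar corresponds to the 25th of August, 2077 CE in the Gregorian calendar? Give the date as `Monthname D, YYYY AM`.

Elul 6, 5837 AM

Julian Day Number of the source date = 2479906.
Converting JDN 2479906 to the Hebrew calendar gives 6 Elul 5837 AM.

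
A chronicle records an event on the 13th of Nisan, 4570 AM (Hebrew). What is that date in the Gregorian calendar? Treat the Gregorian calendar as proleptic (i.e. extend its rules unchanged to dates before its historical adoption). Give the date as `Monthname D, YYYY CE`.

Both dates share Julian Day Number 2016991; in the Gregorian calendar that is 26 March 810 CE.

March 26, 810 CE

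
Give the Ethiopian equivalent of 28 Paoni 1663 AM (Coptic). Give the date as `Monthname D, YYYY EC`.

Both dates share Julian Day Number 2432372; in the Ethiopian calendar that is 28 Sene 1939 EC.

Sene 28, 1939 EC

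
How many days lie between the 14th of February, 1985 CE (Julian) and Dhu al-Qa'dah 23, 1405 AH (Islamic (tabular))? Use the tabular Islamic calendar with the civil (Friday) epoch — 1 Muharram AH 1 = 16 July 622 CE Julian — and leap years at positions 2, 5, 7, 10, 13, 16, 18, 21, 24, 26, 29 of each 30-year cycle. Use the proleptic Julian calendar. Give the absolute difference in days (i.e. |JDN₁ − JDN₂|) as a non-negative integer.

First date → JDN 2446124; second date → JDN 2446288.
The interval is |2446124 − 2446288| = 164 days.

164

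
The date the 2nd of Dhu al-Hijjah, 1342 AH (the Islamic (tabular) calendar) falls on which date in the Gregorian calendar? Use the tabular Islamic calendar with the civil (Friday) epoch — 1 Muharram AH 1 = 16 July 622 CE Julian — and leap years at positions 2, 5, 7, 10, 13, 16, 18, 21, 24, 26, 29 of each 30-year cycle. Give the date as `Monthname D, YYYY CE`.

July 5, 1924 CE

Both dates share Julian Day Number 2423972; in the Gregorian calendar that is 5 July 1924 CE.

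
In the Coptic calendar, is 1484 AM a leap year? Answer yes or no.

1484 mod 4 = 0; in the Coptic calendar a year is leap when year mod 4 = 3, so it is a common year.

no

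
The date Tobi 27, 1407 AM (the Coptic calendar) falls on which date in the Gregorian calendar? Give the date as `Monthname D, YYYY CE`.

February 1, 1691 CE

Julian Day Number of the source date = 2338717.
Converting JDN 2338717 to the Gregorian calendar gives 1 February 1691 CE.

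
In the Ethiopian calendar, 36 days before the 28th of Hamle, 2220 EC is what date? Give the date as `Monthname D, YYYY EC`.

Sene 22, 2220 EC

Counting 36 days back from JDN 2535038 reaches JDN 2535002, which is Sene 22, 2220 EC.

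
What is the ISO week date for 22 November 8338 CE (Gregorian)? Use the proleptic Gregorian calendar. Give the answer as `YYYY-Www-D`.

The weekday is Tuesday (ISO weekday 2).
That Tuesday belongs to ISO week 47 of ISO year 8338.

8338-W47-2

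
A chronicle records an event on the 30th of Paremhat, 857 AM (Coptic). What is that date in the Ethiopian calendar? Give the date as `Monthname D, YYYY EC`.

Megabit 30, 1133 EC

The source date corresponds to 2 April 1141 in the proleptic Gregorian calendar (JDN 2137893).
That day falls on 30 Megabit 1133 EC in the Ethiopian calendar.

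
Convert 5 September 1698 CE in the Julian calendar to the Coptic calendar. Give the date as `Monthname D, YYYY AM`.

Both dates share Julian Day Number 2341500; in the Coptic calendar that is 8 Thout 1415 AM.

Thout 8, 1415 AM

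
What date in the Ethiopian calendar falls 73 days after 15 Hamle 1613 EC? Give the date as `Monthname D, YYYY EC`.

Meskerem 23, 1614 EC

JDN of 15 Hamle 1613 EC = 2313318.
2313318 + 73 = 2313391.
JDN 2313391 in the Ethiopian calendar is Meskerem 23, 1614 EC.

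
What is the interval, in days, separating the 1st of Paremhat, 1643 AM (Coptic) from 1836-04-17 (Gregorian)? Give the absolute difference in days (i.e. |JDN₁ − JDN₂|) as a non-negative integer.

First date → JDN 2424950; second date → JDN 2391752.
The interval is |2424950 − 2391752| = 33198 days.

33198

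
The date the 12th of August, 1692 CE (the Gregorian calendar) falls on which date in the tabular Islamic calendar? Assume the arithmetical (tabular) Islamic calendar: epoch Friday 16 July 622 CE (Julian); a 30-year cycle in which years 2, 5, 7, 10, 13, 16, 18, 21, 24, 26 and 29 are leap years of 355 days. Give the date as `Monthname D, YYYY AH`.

Dhu al-Qa'dah 29, 1103 AH

Julian Day Number of the source date = 2339275.
Converting JDN 2339275 to the tabular Islamic calendar gives 29 Dhu al-Qa'dah 1103 AH.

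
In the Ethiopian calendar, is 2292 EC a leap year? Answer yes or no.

no

2292 mod 4 = 0; in the Ethiopian calendar a year is leap when year mod 4 = 3, so it is a common year.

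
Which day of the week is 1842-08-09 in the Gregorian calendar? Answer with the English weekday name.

Tuesday

JDN 2394057 mod 7 = 1, and JDN 0 was a Monday, so this is a Tuesday.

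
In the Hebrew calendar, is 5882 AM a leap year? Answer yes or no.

Hebrew year 5882 is year 11 of its 19-year Metonic cycle; leap years are at positions 3, 6, 8, 11, 14, 17, 19, so it is a leap year (13 months).

yes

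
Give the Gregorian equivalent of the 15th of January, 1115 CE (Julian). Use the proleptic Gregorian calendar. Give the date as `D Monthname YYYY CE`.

At this point the Julian calendar is 7 days behind the Gregorian.
15 January 1115 Julian + 7 days → 22 January 1115 Gregorian.

22 January 1115 CE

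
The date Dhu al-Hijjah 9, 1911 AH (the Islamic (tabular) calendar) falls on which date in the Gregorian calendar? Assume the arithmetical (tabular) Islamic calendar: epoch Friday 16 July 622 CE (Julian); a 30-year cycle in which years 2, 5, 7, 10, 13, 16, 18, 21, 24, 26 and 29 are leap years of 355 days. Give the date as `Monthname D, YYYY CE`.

July 31, 2476 CE

Both dates share Julian Day Number 2625613; in the Gregorian calendar that is 31 July 2476 CE.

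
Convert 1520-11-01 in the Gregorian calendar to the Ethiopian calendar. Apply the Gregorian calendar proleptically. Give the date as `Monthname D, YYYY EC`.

Tikimt 25, 1513 EC

Both dates share Julian Day Number 2276533; in the Ethiopian calendar that is 25 Tikimt 1513 EC.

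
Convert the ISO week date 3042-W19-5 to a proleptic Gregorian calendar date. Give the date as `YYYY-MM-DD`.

ISO week 1 of 3042 is the week containing the first Thursday of 3042.
Week 19, day 5 (Friday) lands on 3042-05-13.

3042-05-13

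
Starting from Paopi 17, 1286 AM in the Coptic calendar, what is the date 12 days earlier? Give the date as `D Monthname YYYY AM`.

5 Paopi 1286 AM

JDN of Paopi 17, 1286 AM = 2294422.
2294422 − 12 = 2294410.
JDN 2294410 in the Coptic calendar is 5 Paopi 1286 AM.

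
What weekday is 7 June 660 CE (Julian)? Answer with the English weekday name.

Sunday

Equivalently 10 June 660 Gregorian, JDN 1962281.
Since JDN mod 7 = 6 (0 = Monday), the day is Sunday.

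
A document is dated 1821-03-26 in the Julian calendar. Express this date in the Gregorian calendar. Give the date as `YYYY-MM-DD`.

1821-04-07

At this point the Julian calendar is 12 days behind the Gregorian.
26 March 1821 Julian + 12 days → 7 April 1821 Gregorian.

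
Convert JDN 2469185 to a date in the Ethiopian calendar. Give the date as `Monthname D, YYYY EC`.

The Gregorian equivalent of JDN 2469185 is 18 April 2048.
In the Ethiopian calendar that day is Miyazya 10, 2040 EC.

Miyazya 10, 2040 EC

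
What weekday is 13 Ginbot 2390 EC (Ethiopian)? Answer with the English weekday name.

This is JDN 2597055 (24 May 2398 Gregorian).
2597055 ≡ 6 (mod 7); counting from Monday = 0 gives Sunday.

Sunday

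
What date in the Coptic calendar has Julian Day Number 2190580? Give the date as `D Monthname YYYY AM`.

1 Epip 1001 AM

JDN 2190580 is 2 July 1285 in the proleptic Gregorian calendar.
In the Coptic calendar that day is 1 Epip 1001 AM.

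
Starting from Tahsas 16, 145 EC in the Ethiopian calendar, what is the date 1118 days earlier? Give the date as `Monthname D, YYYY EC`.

JDN of Tahsas 16, 145 EC = 1776922.
1776922 − 1118 = 1775804.
JDN 1775804 in the Ethiopian calendar is Hidar 24, 142 EC.

Hidar 24, 142 EC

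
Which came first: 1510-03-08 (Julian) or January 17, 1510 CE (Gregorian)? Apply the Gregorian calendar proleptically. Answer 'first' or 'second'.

Converting both to JDN: 2272652 vs 2272592; the smaller is the second.

second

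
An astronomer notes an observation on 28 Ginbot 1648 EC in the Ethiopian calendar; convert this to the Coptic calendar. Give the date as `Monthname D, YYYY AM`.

Julian Day Number of the source date = 2326055.
Converting JDN 2326055 to the Coptic calendar gives 28 Pashons 1372 AM.

Pashons 28, 1372 AM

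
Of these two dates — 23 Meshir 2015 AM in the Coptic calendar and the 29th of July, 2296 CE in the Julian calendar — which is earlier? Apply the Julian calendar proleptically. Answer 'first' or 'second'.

second

Converting both to JDN: 2560815 vs 2559882; the smaller is the second.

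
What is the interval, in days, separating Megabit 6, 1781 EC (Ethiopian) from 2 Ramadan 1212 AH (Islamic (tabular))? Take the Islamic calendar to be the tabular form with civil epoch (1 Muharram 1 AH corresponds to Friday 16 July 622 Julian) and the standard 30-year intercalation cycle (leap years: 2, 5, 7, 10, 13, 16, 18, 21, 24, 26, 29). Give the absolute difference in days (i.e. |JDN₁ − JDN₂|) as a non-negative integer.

JDN of the first date = 2374551.
JDN of the second date = 2377815.
|2377815 − 2374551| = 3264.

3264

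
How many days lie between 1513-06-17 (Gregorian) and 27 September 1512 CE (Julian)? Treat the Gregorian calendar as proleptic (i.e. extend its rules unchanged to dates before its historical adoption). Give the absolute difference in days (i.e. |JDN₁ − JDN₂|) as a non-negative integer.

First date → JDN 2273839; second date → JDN 2273586.
The interval is |2273839 − 2273586| = 253 days.

253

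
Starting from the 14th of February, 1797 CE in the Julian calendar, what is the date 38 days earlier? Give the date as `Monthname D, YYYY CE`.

The starting date is JDN 2377457; 2377457 − 38 = 2377419.
JDN 2377419 corresponds to January 7, 1797 CE.

January 7, 1797 CE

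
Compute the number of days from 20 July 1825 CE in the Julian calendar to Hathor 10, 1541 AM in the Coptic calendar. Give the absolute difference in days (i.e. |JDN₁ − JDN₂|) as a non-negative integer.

First date → JDN 2387840; second date → JDN 2387584.
The interval is |2387840 − 2387584| = 256 days.

256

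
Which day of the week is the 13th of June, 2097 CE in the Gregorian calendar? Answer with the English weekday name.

2487138 ≡ 3 (mod 7); counting from Monday = 0 gives Thursday.

Thursday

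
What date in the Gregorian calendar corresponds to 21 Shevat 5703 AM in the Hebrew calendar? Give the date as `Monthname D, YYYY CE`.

January 27, 1943 CE

Both dates share Julian Day Number 2430752; in the Gregorian calendar that is 27 January 1943 CE.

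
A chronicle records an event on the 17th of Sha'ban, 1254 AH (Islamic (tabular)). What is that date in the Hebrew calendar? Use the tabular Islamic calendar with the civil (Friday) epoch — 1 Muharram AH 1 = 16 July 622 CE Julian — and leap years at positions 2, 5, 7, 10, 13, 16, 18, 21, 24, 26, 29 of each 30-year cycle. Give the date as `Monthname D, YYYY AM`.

Cheshvan 17, 5599 AM

Both dates share Julian Day Number 2392684; in the Hebrew calendar that is 17 Cheshvan 5599 AM.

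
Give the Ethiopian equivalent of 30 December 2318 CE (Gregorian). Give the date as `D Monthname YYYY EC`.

Julian Day Number of the source date = 2568055.
Converting JDN 2568055 to the Ethiopian calendar gives 18 Tahsas 2311 EC.

18 Tahsas 2311 EC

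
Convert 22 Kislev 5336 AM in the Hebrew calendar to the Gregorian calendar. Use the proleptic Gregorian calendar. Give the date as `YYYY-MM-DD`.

Both dates share Julian Day Number 2296655; in the Gregorian calendar that is 5 December 1575 CE.

1575-12-05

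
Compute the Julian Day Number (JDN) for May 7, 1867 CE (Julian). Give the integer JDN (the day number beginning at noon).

2403106

Equivalently 19 May 1867 (Gregorian).
JDN 2400001 is 17 November 1858 CE (Gregorian), MJD 0; the target day is +3105 days from there, so JDN = 2403106.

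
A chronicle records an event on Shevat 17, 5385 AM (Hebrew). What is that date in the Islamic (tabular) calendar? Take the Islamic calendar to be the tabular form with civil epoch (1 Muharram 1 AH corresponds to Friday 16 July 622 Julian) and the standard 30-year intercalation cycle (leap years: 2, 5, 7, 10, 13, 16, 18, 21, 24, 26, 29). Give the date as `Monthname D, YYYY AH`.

Both dates share Julian Day Number 2314604; in the tabular Islamic calendar that is 15 Rabi' al-Thani 1034 AH.

Rabi' al-Thani 15, 1034 AH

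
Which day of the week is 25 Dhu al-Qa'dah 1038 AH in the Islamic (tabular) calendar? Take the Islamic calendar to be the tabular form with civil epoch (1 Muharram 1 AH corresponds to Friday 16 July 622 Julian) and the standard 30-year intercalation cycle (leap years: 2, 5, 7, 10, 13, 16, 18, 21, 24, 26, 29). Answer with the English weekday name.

In the Gregorian calendar this is 16 July 1629 (JDN 2316237).
2316237 ≡ 0 (mod 7); counting from Monday = 0 gives Monday.

Monday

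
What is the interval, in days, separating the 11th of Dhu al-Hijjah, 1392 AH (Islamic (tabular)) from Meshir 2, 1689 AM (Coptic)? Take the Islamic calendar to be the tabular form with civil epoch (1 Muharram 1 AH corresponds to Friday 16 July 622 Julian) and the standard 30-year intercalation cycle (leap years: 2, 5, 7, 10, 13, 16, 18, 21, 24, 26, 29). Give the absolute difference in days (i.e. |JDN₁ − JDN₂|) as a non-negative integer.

24

JDN of the first date = 2441699.
JDN of the second date = 2441723.
|2441723 − 2441699| = 24.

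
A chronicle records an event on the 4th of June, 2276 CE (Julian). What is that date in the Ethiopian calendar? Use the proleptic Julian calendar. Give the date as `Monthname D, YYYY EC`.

Sene 10, 2268 EC

The source date corresponds to 19 June 2276 in the Gregorian calendar (JDN 2552522).
That day falls on 10 Sene 2268 EC in the Ethiopian calendar.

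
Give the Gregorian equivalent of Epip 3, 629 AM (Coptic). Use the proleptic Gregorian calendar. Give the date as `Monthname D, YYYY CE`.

Both dates share Julian Day Number 2054709; in the Gregorian calendar that is 2 July 913 CE.

July 2, 913 CE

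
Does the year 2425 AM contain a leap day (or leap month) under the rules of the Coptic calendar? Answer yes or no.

2425 mod 4 = 1; in the Coptic calendar a year is leap when year mod 4 = 3, so it is a common year.

no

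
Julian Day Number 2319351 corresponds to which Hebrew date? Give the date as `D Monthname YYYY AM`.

The Gregorian equivalent of JDN 2319351 is 24 January 1638.
In the Hebrew calendar that day is 9 Shevat 5398 AM.

9 Shevat 5398 AM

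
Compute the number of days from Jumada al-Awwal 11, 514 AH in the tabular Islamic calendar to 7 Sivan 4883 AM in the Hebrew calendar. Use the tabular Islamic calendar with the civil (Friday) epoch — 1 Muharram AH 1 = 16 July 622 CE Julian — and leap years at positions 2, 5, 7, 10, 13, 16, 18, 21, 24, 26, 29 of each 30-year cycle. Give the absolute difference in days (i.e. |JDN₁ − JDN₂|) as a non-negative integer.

1028

First date → JDN 2130358; second date → JDN 2131386.
The interval is |2130358 − 2131386| = 1028 days.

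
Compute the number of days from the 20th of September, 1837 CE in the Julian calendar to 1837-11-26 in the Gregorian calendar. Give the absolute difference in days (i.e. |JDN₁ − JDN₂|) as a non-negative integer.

First date → JDN 2392285; second date → JDN 2392340.
The interval is |2392285 − 2392340| = 55 days.

55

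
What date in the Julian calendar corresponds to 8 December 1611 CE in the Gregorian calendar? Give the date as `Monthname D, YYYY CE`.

At this point the Julian calendar is 10 days behind the Gregorian.
8 December 1611 Gregorian − 10 days → 28 November 1611 Julian.

November 28, 1611 CE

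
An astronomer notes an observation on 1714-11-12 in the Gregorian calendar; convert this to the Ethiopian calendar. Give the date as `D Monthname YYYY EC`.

Julian Day Number of the source date = 2347401.
Converting JDN 2347401 to the Ethiopian calendar gives 5 Hidar 1707 EC.

5 Hidar 1707 EC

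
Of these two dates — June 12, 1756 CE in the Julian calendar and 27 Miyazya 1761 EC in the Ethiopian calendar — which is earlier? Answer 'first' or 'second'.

first

Converting both to JDN: 2362600 vs 2367297; the smaller is the first.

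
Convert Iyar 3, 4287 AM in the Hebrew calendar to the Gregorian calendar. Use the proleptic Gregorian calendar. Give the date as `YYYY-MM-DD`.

Both dates share Julian Day Number 1913655; in the Gregorian calendar that is 23 April 527 CE.

0527-04-23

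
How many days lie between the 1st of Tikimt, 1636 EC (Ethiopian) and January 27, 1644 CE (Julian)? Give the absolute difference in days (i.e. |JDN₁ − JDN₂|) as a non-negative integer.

JDN of the first date = 2321435.
JDN of the second date = 2321555.
|2321555 − 2321435| = 120.

120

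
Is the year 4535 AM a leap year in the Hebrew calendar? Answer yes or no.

no

Hebrew year 4535 is year 13 of its 19-year Metonic cycle; leap years are at positions 3, 6, 8, 11, 14, 17, 19, so it is a common year (12 months).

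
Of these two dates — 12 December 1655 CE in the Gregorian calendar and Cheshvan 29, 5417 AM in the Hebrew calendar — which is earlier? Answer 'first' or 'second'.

first

First date → JDN 2325882; second date → JDN 2326222.
JDN 2325882 < JDN 2326222, so the first date is earlier.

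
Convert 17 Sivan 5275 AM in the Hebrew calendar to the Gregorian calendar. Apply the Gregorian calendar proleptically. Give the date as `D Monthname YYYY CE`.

10 June 1515 CE

Both dates share Julian Day Number 2274562; in the Gregorian calendar that is 10 June 1515 CE.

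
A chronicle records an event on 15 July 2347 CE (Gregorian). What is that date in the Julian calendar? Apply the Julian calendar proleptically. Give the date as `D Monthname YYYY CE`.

29 June 2347 CE

For dates in this range the Gregorian date is 16 days ahead of the Julian.
15 July 2347 Gregorian − 16 days → 29 June 2347 Julian.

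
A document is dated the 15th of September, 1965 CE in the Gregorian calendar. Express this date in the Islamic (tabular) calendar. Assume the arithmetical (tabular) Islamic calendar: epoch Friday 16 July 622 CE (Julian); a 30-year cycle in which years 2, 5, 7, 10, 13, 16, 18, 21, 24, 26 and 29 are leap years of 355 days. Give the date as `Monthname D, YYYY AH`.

Both dates share Julian Day Number 2439019; in the tabular Islamic calendar that is 19 Jumada al-Awwal 1385 AH.

Jumada al-Awwal 19, 1385 AH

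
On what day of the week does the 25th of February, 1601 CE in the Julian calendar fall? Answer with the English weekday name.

This is JDN 2305879 (7 March 1601 Gregorian).
JDN 2305879 mod 7 = 2, and JDN 0 was a Monday, so this is a Wednesday.

Wednesday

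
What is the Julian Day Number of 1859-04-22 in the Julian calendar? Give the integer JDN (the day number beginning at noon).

2400169

In the Gregorian calendar the same day is 4 May 1859.
JDN 2451545 is 1 January 2000 CE (Gregorian); the target day is −51376 days from there, so JDN = 2400169.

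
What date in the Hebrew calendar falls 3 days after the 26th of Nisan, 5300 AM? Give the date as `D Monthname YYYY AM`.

The starting date is JDN 2283636; 2283636 + 3 = 2283639.
JDN 2283639 corresponds to 29 Nisan 5300 AM.

29 Nisan 5300 AM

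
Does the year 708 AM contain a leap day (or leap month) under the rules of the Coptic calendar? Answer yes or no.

no

708 mod 4 = 0; in the Coptic calendar a year is leap when year mod 4 = 3, so it is a common year.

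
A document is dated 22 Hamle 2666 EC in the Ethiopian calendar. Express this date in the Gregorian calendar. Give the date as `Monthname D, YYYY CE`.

August 3, 2674 CE

Julian Day Number of the source date = 2697933.
Converting JDN 2697933 to the Gregorian calendar gives 3 August 2674 CE.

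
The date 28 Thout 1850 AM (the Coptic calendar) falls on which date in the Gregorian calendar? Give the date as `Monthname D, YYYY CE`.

Julian Day Number of the source date = 2500404.
Converting JDN 2500404 to the Gregorian calendar gives 9 October 2133 CE.

October 9, 2133 CE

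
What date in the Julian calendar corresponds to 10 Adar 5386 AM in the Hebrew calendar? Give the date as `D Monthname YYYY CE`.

26 February 1626 CE

Both dates share Julian Day Number 2315011; in the Julian calendar that is 26 February 1626 CE.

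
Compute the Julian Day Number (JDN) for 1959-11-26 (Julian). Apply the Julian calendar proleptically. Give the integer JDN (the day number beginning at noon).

In the Gregorian calendar the same day is 9 December 1959.
JDN 2400001 is 17 November 1858 CE (Gregorian), MJD 0; the target day is +36911 days from there, so JDN = 2436912.

2436912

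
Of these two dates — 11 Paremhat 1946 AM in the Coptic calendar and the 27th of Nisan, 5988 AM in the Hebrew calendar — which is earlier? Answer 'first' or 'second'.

second

First date → JDN 2535631; second date → JDN 2534942.
JDN 2534942 < JDN 2535631, so the second date is earlier.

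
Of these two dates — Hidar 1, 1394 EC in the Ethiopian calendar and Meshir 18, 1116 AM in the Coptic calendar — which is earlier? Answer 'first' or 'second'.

First date → JDN 2233074; second date → JDN 2232451.
JDN 2232451 < JDN 2233074, so the second date is earlier.

second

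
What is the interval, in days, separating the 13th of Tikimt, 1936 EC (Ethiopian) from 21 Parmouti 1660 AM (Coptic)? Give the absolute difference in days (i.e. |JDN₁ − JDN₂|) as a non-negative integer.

JDN of the first date = 2431022.
JDN of the second date = 2431210.
|2431210 − 2431022| = 188.

188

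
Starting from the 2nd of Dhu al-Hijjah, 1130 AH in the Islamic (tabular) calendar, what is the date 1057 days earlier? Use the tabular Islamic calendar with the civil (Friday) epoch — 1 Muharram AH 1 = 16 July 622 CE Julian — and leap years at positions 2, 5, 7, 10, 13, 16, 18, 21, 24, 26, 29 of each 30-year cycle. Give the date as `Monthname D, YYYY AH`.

Counting 1057 days back from JDN 2348846 reaches JDN 2347789, which is Dhu al-Hijjah 8, 1127 AH.

Dhu al-Hijjah 8, 1127 AH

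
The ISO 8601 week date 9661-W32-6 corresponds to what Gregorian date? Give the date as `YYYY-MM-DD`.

ISO week 1 of 9661 is the week containing the first Thursday of 9661.
Week 32, day 6 (Saturday) lands on 9661-08-13.

9661-08-13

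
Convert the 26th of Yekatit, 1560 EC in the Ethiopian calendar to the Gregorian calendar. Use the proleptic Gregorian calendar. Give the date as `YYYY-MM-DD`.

1568-03-02

Both dates share Julian Day Number 2293821; in the Gregorian calendar that is 2 March 1568 CE.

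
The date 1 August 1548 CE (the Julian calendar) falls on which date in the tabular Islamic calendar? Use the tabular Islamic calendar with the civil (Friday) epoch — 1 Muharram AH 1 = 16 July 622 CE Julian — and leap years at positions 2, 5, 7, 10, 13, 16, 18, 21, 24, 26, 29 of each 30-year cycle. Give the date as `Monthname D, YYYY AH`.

Jumada al-Thani 25, 955 AH

The source date corresponds to 11 August 1548 in the proleptic Gregorian calendar (JDN 2286678).
That day falls on 25 Jumada al-Thani 955 AH in the tabular Islamic calendar.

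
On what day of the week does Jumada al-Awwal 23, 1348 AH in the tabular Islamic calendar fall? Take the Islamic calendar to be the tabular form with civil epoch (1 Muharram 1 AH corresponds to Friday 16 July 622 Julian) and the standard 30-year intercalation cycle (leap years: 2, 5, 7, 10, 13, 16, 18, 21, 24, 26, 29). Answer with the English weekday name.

This is JDN 2425912 (27 October 1929 Gregorian).
2425912 ≡ 6 (mod 7); counting from Monday = 0 gives Sunday.

Sunday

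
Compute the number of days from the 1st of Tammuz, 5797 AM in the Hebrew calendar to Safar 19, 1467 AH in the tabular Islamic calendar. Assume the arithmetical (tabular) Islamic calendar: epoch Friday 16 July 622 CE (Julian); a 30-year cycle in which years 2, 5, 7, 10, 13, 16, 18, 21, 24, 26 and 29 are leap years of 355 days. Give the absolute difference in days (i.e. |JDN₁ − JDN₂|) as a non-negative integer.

2766

JDN of the first date = 2465224.
JDN of the second date = 2467990.
|2467990 − 2465224| = 2766.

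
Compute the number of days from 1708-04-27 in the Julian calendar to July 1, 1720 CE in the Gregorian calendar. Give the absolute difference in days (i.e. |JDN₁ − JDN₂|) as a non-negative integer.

JDN of the first date = 2345022.
JDN of the second date = 2349459.
|2349459 − 2345022| = 4437.

4437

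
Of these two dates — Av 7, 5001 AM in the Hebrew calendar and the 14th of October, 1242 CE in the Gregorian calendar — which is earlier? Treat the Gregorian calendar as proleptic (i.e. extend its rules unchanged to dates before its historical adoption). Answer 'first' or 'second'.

Converting both to JDN: 2174530 vs 2174978; the smaller is the first.

first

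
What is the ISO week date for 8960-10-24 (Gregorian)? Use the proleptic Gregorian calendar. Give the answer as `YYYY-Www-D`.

8960-W43-5

The weekday is Friday (ISO weekday 5).
That Friday belongs to ISO week 43 of ISO year 8960.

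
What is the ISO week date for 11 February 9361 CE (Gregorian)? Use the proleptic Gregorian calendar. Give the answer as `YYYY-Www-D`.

The weekday is Wednesday (ISO weekday 3).
That Wednesday belongs to ISO week 7 of ISO year 9361.

9361-W07-3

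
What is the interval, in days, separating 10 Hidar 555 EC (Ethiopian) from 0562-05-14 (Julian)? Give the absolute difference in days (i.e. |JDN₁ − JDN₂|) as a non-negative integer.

176

JDN of the first date = 1926638.
JDN of the second date = 1926462.
|1926462 − 1926638| = 176.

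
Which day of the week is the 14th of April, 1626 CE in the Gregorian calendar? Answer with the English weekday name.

Since JDN mod 7 = 1 (0 = Monday), the day is Tuesday.

Tuesday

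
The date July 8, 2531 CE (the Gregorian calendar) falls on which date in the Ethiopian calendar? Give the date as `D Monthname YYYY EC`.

27 Sene 2523 EC

Both dates share Julian Day Number 2645677; in the Ethiopian calendar that is 27 Sene 2523 EC.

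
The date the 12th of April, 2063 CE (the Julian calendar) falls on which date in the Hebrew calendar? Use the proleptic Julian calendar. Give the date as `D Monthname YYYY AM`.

26 Nisan 5823 AM

Julian Day Number of the source date = 2474670.
Converting JDN 2474670 to the Hebrew calendar gives 26 Nisan 5823 AM.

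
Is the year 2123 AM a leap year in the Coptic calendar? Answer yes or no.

yes

2123 mod 4 = 3; in the Coptic calendar a year is leap when year mod 4 = 3, so it is a leap year.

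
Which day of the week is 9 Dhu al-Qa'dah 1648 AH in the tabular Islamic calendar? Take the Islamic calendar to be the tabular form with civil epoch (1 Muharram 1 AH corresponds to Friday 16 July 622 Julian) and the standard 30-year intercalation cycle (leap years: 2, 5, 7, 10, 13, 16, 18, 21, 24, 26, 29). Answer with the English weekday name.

In the Gregorian calendar this is 2 May 2221 (JDN 2532385).
Since JDN mod 7 = 2 (0 = Monday), the day is Wednesday.

Wednesday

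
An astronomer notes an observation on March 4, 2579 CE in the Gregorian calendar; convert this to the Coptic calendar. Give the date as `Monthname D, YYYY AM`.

Meshir 21, 2295 AM

Both dates share Julian Day Number 2663083; in the Coptic calendar that is 21 Meshir 2295 AM.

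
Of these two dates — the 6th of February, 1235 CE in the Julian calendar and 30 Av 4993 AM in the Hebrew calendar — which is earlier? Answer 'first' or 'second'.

second

Converting both to JDN: 2172178 vs 2171630; the smaller is the second.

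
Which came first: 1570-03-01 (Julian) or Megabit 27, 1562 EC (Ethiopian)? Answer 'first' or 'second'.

Converting both to JDN: 2294560 vs 2294582; the smaller is the first.

first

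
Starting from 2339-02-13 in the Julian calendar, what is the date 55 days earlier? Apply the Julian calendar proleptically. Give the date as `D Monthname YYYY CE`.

20 December 2338 CE

Counting 55 days back from JDN 2575421 reaches JDN 2575366, which is 20 December 2338 CE.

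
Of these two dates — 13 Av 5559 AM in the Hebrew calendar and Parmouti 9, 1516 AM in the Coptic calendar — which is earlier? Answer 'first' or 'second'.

Converting both to JDN: 2378357 vs 2378602; the smaller is the first.

first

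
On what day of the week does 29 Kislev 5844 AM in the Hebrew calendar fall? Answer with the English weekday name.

Equivalently 9 December 2083 Gregorian, JDN 2482203.
2482203 ≡ 3 (mod 7); counting from Monday = 0 gives Thursday.

Thursday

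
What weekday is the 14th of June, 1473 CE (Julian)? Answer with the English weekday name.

In the proleptic Gregorian calendar this is 23 June 1473 (JDN 2259236).
2259236 ≡ 0 (mod 7); counting from Monday = 0 gives Monday.

Monday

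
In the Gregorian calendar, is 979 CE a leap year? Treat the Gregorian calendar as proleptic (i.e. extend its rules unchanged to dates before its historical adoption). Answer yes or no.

979 is not divisible by 4, so it is a common year.

no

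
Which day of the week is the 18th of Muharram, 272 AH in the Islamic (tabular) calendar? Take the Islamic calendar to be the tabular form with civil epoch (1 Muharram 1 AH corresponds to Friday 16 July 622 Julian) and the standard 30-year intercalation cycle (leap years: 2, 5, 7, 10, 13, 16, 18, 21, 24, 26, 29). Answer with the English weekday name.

Monday

In the proleptic Gregorian calendar this is 9 July 885 (JDN 2044490).
Since JDN mod 7 = 0 (0 = Monday), the day is Monday.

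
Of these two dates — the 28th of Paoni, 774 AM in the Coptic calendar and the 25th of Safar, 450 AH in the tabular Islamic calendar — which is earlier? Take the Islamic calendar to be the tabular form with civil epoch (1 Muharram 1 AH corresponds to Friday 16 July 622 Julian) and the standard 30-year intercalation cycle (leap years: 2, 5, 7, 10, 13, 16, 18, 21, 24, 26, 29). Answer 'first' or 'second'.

second

Converting both to JDN: 2107665 vs 2107605; the smaller is the second.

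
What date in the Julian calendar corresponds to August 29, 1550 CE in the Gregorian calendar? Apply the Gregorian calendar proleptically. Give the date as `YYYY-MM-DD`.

At this point the Julian calendar is 10 days behind the Gregorian.
29 August 1550 Gregorian − 10 days → 19 August 1550 Julian.

1550-08-19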